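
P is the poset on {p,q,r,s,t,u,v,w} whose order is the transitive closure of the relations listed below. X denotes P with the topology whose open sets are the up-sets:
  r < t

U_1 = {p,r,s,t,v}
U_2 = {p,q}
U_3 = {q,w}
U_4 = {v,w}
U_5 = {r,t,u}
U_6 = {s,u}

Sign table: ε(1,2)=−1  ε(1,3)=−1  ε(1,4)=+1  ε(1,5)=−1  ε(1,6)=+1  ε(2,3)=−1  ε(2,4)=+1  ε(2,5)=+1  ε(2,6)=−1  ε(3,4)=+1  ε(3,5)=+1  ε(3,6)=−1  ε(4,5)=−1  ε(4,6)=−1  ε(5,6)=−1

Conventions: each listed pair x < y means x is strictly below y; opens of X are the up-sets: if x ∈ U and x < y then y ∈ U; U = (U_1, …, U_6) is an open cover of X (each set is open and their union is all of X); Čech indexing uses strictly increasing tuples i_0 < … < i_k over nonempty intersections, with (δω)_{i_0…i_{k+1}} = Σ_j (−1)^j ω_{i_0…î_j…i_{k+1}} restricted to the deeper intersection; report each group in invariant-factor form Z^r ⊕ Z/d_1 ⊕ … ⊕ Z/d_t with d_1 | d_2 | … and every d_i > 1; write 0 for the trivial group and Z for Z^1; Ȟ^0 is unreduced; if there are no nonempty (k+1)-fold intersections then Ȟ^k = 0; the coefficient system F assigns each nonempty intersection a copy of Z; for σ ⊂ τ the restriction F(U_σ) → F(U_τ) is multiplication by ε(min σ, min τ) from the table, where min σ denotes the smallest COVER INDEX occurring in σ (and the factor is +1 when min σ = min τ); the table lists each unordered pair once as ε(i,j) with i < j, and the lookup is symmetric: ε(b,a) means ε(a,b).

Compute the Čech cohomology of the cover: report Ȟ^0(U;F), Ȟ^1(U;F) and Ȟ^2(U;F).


nonempty intersections:
  U12={p} U14={v} U15={r,t} U16={s} U23={q} U34={w} U56={u}
C dims 6,7; δ0: rk 5, SNF 1^5
Ȟ^0: (6−5)−0=1 ⇒ Z
Ȟ^1: (7−0)−5=2 ⇒ Z^2
Ȟ^2: (0−0)−0=0 ⇒ 0

Ȟ^0 ≅ Z, Ȟ^1 ≅ Z^2, Ȟ^2 ≅ 0


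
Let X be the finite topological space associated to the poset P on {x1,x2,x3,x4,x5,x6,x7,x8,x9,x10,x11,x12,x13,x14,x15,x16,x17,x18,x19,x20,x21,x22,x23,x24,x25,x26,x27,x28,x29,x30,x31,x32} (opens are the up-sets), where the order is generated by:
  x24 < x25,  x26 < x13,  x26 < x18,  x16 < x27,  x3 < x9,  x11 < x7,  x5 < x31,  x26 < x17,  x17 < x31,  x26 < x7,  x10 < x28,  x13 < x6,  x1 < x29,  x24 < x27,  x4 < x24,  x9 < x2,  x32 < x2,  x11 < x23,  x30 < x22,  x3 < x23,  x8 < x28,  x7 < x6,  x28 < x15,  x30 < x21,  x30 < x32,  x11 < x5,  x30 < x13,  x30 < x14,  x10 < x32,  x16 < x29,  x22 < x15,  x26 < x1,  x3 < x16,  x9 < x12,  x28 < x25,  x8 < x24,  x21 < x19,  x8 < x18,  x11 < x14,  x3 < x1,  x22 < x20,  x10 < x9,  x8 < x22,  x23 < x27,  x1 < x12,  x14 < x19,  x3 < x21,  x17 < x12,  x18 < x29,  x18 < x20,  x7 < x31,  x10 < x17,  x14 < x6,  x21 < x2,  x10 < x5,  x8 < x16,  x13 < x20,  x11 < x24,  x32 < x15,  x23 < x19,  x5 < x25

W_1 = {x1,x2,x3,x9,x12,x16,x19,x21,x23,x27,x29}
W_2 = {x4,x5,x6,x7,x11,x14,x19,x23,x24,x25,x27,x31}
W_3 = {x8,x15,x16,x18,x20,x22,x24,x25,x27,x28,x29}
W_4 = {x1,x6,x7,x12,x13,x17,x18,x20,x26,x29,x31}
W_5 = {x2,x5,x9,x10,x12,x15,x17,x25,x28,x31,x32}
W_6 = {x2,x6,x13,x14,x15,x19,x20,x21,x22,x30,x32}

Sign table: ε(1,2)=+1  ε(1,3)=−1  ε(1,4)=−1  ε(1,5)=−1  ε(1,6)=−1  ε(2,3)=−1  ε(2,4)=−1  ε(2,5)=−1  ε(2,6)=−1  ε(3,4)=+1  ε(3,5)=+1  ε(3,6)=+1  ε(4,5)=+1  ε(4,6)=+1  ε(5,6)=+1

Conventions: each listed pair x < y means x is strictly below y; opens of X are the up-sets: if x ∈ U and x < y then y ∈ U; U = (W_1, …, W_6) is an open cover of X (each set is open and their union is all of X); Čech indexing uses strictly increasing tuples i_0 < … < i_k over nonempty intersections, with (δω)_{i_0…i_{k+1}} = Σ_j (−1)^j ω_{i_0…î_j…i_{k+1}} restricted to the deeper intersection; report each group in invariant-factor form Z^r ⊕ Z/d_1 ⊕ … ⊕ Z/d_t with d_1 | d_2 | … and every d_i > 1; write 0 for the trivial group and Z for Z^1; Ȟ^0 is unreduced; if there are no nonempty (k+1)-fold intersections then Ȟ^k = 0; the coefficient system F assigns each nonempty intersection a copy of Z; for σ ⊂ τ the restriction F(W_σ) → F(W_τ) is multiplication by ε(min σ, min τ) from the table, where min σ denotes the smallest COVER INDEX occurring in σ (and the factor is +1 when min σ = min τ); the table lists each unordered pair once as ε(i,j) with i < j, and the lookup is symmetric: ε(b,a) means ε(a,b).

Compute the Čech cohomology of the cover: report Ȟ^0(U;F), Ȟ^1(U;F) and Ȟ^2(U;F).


Ȟ^0 = Z; Ȟ^1 = 0; Ȟ^2 = Z/2

intersection data:
  W12={x19,x23,x27} W13={x16,x27,x29} W14={x1,x12,x29} W15={x2,x9,x12} W16={x2,x19,x21} W23={x24,x25,x27} W24={x6,x7,x31} W25={x5,x25,x31} W26={x6,x14,x19} W34={x18,x20,x29} W35={x15,x25,x28} W36={x15,x20,x22} W45={x12,x17,x31} W46={x6,x13,x20} W56={x2,x15,x32}
  W123={x27} W126={x19} W134={x29} W145={x12} W156={x2} W235={x25} W245={x31} W246={x6} W346={x20} W356={x15}
C dims 6,15,10; δ0: rk 5, SNF 1^5; δ1: rk 10, SNF 1^9·2
Ȟ^0 = (6 − 5) − 0 = 1, so Ȟ^0 ≅ Z
Ȟ^1 = (15 − 10) − 5 = 0, so Ȟ^1 ≅ 0
Ȟ^2 = (10 − 0) − 10 = 0 plus torsion [2], so Ȟ^2 ≅ Z/2


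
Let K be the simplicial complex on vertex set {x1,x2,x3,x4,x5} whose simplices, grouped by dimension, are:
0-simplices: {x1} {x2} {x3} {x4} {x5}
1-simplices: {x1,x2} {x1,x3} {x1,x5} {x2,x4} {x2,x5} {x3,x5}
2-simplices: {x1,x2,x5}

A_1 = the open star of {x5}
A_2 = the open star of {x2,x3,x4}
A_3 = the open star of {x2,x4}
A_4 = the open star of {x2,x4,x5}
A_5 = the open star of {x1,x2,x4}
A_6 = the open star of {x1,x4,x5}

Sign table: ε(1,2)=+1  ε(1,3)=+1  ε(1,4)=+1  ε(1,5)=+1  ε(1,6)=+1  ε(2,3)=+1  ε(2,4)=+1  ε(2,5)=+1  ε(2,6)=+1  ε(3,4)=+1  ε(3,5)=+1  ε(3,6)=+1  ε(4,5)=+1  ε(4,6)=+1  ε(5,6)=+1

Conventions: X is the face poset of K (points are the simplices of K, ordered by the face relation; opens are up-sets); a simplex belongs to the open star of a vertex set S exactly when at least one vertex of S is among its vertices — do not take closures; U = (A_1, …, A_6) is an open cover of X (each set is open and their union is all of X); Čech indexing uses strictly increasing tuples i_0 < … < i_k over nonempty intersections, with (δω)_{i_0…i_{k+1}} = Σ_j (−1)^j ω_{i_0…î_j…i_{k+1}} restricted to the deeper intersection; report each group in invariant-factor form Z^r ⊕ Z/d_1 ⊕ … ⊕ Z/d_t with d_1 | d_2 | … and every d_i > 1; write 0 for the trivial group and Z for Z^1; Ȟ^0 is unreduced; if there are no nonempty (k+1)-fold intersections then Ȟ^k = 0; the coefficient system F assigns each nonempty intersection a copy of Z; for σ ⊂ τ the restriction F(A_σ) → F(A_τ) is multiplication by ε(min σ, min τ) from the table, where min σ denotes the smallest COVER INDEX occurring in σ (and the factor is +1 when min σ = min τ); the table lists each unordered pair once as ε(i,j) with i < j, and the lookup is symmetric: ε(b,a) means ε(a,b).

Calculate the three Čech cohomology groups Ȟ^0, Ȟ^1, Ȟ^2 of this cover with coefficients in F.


Ȟ^0(U;F) ≅ Z; Ȟ^1(U;F) ≅ 0; Ȟ^2(U;F) ≅ 0

intersection data:
  A1={{x5},{x1,x5},{x2,x5},{x3,x5},{x1,x2,x5}} A2={{x2},{x3},{x4},{x1,x2},{x1,x3},{x2,x4},{x2,x5},{x3,x5},{x1,x2,x5}} A3={{x2},{x4},{x1,x2},{x2,x4},{x2,x5},{x1,x2,x5}} A4={{x2},{x4},{x5},{x1,x2},{x1,x5},{x2,x4},{x2,x5},{x3,x5},{x1,x2,x5}} A5={{x1},{x2},{x4},{x1,x2},{x1,x3},{x1,x5},{x2,x4},{x2,x5},{x1,x2,x5}} A6={{x1},{x4},{x5},{x1,x2},{x1,x3},{x1,x5},{x2,x4},{x2,x5},{x3,x5},{x1,x2,x5}}
  A12={{x2,x5},{x3,x5},{x1,x2,x5}} A13={{x2,x5},{x1,x2,x5}} A14={{x5},{x1,x5},{x2,x5},{x3,x5},{x1,x2,x5}} A15={{x1,x5},{x2,x5},{x1,x2,x5}} A16={{x5},{x1,x5},{x2,x5},{x3,x5},{x1,x2,x5}} A23={{x2},{x4},{x1,x2},{x2,x4},{x2,x5},{x1,x2,x5}} A24={{x2},{x4},{x1,x2},{x2,x4},{x2,x5},{x3,x5},{x1,x2,x5}} A25={{x2},{x4},{x1,x2},{x1,x3},{x2,x4},{x2,x5},{x1,x2,x5}} A26={{x4},{x1,x2},{x1,x3},{x2,x4},{x2,x5},{x3,x5},{x1,x2,x5}} A34={{x2},{x4},{x1,x2},{x2,x4},{x2,x5},{x1,x2,x5}} A35={{x2},{x4},{x1,x2},{x2,x4},{x2,x5},{x1,x2,x5}} A36={{x4},{x1,x2},{x2,x4},{x2,x5},{x1,x2,x5}} A45={{x2},{x4},{x1,x2},{x1,x5},{x2,x4},{x2,x5},{x1,x2,x5}} A46={{x4},{x5},{x1,x2},{x1,x5},{x2,x4},{x2,x5},{x3,x5},{x1,x2,x5}} A56={{x1},{x4},{x1,x2},{x1,x3},{x1,x5},{x2,x4},{x2,x5},{x1,x2,x5}}
  A123={{x2,x5},{x1,x2,x5}} A124={{x2,x5},{x3,x5},{x1,x2,x5}} A125={{x2,x5},{x1,x2,x5}} A126={{x2,x5},{x3,x5},{x1,x2,x5}} A134={{x2,x5},{x1,x2,x5}} A135={{x2,x5},{x1,x2,x5}} A136={{x2,x5},{x1,x2,x5}} A145={{x1,x5},{x2,x5},{x1,x2,x5}} A146={{x5},{x1,x5},{x2,x5},{x3,x5},{x1,x2,x5}} A156={{x1,x5},{x2,x5},{x1,x2,x5}} A234={{x2},{x4},{x1,x2},{x2,x4},{x2,x5},{x1,x2,x5}} A235={{x2},{x4},{x1,x2},{x2,x4},{x2,x5},{x1,x2,x5}} A236={{x4},{x1,x2},{x2,x4},{x2,x5},{x1,x2,x5}} A245={{x2},{x4},{x1,x2},{x2,x4},{x2,x5},{x1,x2,x5}} A246={{x4},{x1,x2},{x2,x4},{x2,x5},{x3,x5},{x1,x2,x5}} A256={{x4},{x1,x2},{x1,x3},{x2,x4},{x2,x5},{x1,x2,x5}} A345={{x2},{x4},{x1,x2},{x2,x4},{x2,x5},{x1,x2,x5}} A346={{x4},{x1,x2},{x2,x4},{x2,x5},{x1,x2,x5}} A356={{x4},{x1,x2},{x2,x4},{x2,x5},{x1,x2,x5}} A456={{x4},{x1,x2},{x1,x5},{x2,x4},{x2,x5},{x1,x2,x5}}
  A1234={{x2,x5},{x1,x2,x5}} A1235={{x2,x5},{x1,x2,x5}} A1236={{x2,x5},{x1,x2,x5}} A1245={{x2,x5},{x1,x2,x5}} A1246={{x2,x5},{x3,x5},{x1,x2,x5}} A1256={{x2,x5},{x1,x2,x5}} A1345={{x2,x5},{x1,x2,x5}} A1346={{x2,x5},{x1,x2,x5}} A1356={{x2,x5},{x1,x2,x5}} A1456={{x1,x5},{x2,x5},{x1,x2,x5}} A2345={{x2},{x4},{x1,x2},{x2,x4},{x2,x5},{x1,x2,x5}} A2346={{x4},{x1,x2},{x2,x4},{x2,x5},{x1,x2,x5}} A2356={{x4},{x1,x2},{x2,x4},{x2,x5},{x1,x2,x5}} A2456={{x4},{x1,x2},{x2,x4},{x2,x5},{x1,x2,x5}} A3456={{x4},{x1,x2},{x2,x4},{x2,x5},{x1,x2,x5}}
  A12345={{x2,x5},{x1,x2,x5}} A12346={{x2,x5},{x1,x2,x5}} A12356={{x2,x5},{x1,x2,x5}} A12456={{x2,x5},{x1,x2,x5}} A13456={{x2,x5},{x1,x2,x5}} A23456={{x4},{x1,x2},{x2,x4},{x2,x5},{x1,x2,x5}}
  A123456={{x2,x5},{x1,x2,x5}}
C dims 6,15,20,15; δ0: rk 5, SNF 1^5; δ1: rk 10, SNF 1^10; δ2: rk 10, SNF 1^10
Ȟ^0 = (6 − 5) − 0 = 1, so Ȟ^0 ≅ Z
Ȟ^1 = (15 − 10) − 5 = 0, so Ȟ^1 ≅ 0
Ȟ^2 = (20 − 10) − 10 = 0, so Ȟ^2 ≅ 0


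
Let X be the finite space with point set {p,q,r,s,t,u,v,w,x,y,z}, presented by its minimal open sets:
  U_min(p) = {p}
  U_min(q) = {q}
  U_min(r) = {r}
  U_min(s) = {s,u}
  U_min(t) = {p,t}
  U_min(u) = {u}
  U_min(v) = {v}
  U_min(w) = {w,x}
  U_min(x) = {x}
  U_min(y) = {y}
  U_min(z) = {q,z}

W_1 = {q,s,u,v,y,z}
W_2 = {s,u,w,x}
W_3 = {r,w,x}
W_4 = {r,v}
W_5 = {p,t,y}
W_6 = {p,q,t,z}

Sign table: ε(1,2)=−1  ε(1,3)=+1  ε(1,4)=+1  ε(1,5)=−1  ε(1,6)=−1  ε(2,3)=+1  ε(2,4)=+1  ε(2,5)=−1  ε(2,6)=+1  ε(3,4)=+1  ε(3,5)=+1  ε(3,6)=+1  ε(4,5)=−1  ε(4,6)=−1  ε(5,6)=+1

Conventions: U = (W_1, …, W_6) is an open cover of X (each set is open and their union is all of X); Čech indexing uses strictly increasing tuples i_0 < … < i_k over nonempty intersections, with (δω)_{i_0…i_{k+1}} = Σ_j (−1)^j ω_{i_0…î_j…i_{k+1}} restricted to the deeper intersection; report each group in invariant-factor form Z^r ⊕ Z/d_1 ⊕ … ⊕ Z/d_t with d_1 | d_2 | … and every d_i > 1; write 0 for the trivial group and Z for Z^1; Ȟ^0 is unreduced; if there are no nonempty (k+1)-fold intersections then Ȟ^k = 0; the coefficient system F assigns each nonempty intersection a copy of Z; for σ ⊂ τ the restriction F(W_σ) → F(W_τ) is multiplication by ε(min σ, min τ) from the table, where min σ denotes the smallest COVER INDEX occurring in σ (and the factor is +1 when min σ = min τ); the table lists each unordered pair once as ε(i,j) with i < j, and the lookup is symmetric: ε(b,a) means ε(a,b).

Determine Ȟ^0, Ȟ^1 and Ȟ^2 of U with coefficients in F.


Ȟ^0 ≅ 0, Ȟ^1 ≅ Z ⊕ Z/2, Ȟ^2 ≅ 0

intersection data:
  W12={s,u} W14={v} W15={y} W16={q,z} W23={w,x} W34={r} W56={p,t}
C dims 6,7; δ0: rk 6, SNF 1^5·2
Ȟ^0 = (6 − 6) − 0 = 0, so Ȟ^0 ≅ 0
Ȟ^1 = (7 − 0) − 6 = 1 plus torsion [2], so Ȟ^1 ≅ Z ⊕ Z/2
Ȟ^2 = (0 − 0) − 0 = 0, so Ȟ^2 ≅ 0


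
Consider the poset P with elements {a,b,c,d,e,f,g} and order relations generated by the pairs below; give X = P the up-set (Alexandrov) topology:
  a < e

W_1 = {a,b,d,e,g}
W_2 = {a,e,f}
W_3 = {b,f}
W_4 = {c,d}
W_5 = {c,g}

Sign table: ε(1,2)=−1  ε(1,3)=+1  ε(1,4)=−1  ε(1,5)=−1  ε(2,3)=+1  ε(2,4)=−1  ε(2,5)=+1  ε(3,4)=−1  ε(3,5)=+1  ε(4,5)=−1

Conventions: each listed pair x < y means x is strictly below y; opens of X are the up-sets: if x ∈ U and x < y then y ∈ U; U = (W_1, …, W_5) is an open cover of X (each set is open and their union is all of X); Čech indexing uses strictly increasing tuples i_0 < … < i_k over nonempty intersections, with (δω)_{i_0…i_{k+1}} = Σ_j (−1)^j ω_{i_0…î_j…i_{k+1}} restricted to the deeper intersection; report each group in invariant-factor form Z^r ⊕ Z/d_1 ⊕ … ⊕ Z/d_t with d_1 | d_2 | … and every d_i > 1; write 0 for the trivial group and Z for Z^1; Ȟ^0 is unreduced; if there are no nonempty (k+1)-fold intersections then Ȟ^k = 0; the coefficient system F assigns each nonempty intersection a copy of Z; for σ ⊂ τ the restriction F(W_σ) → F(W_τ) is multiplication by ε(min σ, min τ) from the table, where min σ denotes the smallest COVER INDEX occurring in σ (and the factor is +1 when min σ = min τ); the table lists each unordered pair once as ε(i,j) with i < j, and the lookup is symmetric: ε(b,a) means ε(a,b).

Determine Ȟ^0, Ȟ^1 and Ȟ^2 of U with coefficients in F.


nonempty intersections:
  W12={a,e} W13={b} W14={d} W15={g} W23={f} W45={c}
C dims 5,6; δ0: rk 5, SNF 1^4·2
Ȟ^0: (5−5)−0=0 ⇒ 0
Ȟ^1: (6−0)−5=1 plus torsion [2] ⇒ Z ⊕ Z/2
Ȟ^2: (0−0)−0=0 ⇒ 0

Ȟ^0(U;F) ≅ 0, Ȟ^1(U;F) ≅ Z ⊕ Z/2, Ȟ^2(U;F) ≅ 0


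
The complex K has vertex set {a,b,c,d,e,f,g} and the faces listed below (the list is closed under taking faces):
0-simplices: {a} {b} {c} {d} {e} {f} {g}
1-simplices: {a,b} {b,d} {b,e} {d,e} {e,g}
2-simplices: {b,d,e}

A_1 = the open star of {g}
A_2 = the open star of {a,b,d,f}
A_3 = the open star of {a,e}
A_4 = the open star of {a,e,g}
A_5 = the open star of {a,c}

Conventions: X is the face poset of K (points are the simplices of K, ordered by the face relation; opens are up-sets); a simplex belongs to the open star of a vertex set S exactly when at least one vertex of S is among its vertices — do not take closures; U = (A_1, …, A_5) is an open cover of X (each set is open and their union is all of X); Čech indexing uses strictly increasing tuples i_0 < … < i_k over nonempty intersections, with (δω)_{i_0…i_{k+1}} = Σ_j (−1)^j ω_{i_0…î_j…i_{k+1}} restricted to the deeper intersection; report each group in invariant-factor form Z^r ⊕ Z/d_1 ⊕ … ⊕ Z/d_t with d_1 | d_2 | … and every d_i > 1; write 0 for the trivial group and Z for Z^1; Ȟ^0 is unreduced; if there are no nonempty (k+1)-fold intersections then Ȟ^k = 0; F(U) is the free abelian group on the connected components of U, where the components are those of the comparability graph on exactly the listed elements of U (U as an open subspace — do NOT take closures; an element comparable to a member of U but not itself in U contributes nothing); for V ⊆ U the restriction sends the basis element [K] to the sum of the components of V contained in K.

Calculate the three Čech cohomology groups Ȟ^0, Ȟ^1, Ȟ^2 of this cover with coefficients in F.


cover nerve:
  A1={{g},{e,g}} A2={{a},{b},{d},{f},{a,b},{b,d},{b,e},{d,e},{b,d,e}} A3={{a},{e},{a,b},{b,e},{d,e},{e,g},{b,d,e}} A4={{a},{e},{g},{a,b},{b,e},{d,e},{e,g},{b,d,e}} A5={{a},{c},{a,b}}
  A13={{e,g}} A14={{g},{e,g}} A23={{a},{a,b},{b,e},{d,e},{b,d,e}} A24={{a},{a,b},{b,e},{d,e},{b,d,e}} A25={{a},{a,b}} A34={{a},{e},{a,b},{b,e},{d,e},{e,g},{b,d,e}} A35={{a},{a,b}} A45={{a},{a,b}}
  A134={{e,g}} A234={{a},{a,b},{b,e},{d,e},{b,d,e}} A235={{a},{a,b}} A245={{a},{a,b}} A345={{a},{a,b}}
  A2345={{a},{a,b}}
components per intersection:
  A1: {{g},{e,g}}
  A2: {{a},{b},{d},{a,b},{b,d},{b,e},{d,e},{b,d,e}} {{f}}
  A3: {{a},{a,b}} {{e},{b,e},{d,e},{e,g},{b,d,e}}
  A4: {{a},{a,b}} {{e},{g},{b,e},{d,e},{e,g},{b,d,e}}
  A5: {{a},{a,b}} {{c}}
  A13: {{e,g}}
  A14: {{g},{e,g}}
  A23: {{a},{a,b}} {{b,e},{d,e},{b,d,e}}
  A24: {{a},{a,b}} {{b,e},{d,e},{b,d,e}}
  A25: {{a},{a,b}}
  A34: {{a},{a,b}} {{e},{b,e},{d,e},{e,g},{b,d,e}}
  A35: {{a},{a,b}}
  A45: {{a},{a,b}}
  A134: {{e,g}}
  A234: {{a},{a,b}} {{b,e},{d,e},{b,d,e}}
  A235: {{a},{a,b}}
  A245: {{a},{a,b}}
  A345: {{a},{a,b}}
  A2345: {{a},{a,b}}
C dims 9,11,6,1; δ0: rk 6, SNF 1^6; δ1: rk 5, SNF 1^5; δ2: rk 1, SNF 1^1
Ȟ^0: (9−6)−0=3 ⇒ Z^3
Ȟ^1: (11−5)−6=0 ⇒ 0
Ȟ^2: (6−1)−5=0 ⇒ 0

Ȟ^0 = Z^3; Ȟ^1 = 0; Ȟ^2 = 0


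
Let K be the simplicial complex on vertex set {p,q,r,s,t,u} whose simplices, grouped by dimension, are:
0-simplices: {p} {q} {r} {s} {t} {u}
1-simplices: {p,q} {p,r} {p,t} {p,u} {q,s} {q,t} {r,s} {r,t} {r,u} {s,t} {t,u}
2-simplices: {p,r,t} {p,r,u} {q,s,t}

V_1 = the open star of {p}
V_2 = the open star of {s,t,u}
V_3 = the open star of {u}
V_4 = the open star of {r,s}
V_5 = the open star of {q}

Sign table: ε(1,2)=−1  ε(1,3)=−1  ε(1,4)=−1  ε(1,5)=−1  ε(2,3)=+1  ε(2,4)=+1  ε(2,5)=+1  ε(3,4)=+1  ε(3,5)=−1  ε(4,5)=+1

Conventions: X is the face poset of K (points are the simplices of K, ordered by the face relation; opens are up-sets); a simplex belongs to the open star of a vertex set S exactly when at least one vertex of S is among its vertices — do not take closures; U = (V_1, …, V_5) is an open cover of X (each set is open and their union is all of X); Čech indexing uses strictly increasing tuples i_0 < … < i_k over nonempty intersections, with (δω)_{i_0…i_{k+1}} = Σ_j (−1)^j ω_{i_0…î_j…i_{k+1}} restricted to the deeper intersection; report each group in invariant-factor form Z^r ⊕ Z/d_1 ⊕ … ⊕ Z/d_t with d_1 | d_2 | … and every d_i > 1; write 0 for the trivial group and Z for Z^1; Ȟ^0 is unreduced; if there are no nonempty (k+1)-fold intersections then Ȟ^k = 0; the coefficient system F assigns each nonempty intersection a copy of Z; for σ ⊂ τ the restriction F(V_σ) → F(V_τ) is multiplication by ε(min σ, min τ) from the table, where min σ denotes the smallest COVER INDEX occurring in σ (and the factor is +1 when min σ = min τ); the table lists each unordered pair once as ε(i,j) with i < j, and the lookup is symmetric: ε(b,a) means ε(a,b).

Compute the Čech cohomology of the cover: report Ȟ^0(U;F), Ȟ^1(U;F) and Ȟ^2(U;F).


intersection data:
  V1={{p},{p,q},{p,r},{p,t},{p,u},{p,r,t},{p,r,u}} V2={{s},{t},{u},{p,t},{p,u},{q,s},{q,t},{r,s},{r,t},{r,u},{s,t},{t,u},{p,r,t},{p,r,u},{q,s,t}} V3={{u},{p,u},{r,u},{t,u},{p,r,u}} V4={{r},{s},{p,r},{q,s},{r,s},{r,t},{r,u},{s,t},{p,r,t},{p,r,u},{q,s,t}} V5={{q},{p,q},{q,s},{q,t},{q,s,t}}
  V12={{p,t},{p,u},{p,r,t},{p,r,u}} V13={{p,u},{p,r,u}} V14={{p,r},{p,r,t},{p,r,u}} V15={{p,q}} V23={{u},{p,u},{r,u},{t,u},{p,r,u}} V24={{s},{q,s},{r,s},{r,t},{r,u},{s,t},{p,r,t},{p,r,u},{q,s,t}} V25={{q,s},{q,t},{q,s,t}} V34={{r,u},{p,r,u}} V45={{q,s},{q,s,t}}
  V123={{p,u},{p,r,u}} V124={{p,r,t},{p,r,u}} V134={{p,r,u}} V234={{r,u},{p,r,u}} V245={{q,s},{q,s,t}}
  V1234={{p,r,u}}
C dims 5,9,5,1; δ0: rk 4, SNF 1^4; δ1: rk 4, SNF 1^4; δ2: rk 1, SNF 1^1
Ȟ^0 = (5 − 4) − 0 = 1, so Ȟ^0 ≅ Z
Ȟ^1 = (9 − 4) − 4 = 1, so Ȟ^1 ≅ Z
Ȟ^2 = (5 − 1) − 4 = 0, so Ȟ^2 ≅ 0

Ȟ^0 = Z, Ȟ^1 = Z and Ȟ^2 = 0


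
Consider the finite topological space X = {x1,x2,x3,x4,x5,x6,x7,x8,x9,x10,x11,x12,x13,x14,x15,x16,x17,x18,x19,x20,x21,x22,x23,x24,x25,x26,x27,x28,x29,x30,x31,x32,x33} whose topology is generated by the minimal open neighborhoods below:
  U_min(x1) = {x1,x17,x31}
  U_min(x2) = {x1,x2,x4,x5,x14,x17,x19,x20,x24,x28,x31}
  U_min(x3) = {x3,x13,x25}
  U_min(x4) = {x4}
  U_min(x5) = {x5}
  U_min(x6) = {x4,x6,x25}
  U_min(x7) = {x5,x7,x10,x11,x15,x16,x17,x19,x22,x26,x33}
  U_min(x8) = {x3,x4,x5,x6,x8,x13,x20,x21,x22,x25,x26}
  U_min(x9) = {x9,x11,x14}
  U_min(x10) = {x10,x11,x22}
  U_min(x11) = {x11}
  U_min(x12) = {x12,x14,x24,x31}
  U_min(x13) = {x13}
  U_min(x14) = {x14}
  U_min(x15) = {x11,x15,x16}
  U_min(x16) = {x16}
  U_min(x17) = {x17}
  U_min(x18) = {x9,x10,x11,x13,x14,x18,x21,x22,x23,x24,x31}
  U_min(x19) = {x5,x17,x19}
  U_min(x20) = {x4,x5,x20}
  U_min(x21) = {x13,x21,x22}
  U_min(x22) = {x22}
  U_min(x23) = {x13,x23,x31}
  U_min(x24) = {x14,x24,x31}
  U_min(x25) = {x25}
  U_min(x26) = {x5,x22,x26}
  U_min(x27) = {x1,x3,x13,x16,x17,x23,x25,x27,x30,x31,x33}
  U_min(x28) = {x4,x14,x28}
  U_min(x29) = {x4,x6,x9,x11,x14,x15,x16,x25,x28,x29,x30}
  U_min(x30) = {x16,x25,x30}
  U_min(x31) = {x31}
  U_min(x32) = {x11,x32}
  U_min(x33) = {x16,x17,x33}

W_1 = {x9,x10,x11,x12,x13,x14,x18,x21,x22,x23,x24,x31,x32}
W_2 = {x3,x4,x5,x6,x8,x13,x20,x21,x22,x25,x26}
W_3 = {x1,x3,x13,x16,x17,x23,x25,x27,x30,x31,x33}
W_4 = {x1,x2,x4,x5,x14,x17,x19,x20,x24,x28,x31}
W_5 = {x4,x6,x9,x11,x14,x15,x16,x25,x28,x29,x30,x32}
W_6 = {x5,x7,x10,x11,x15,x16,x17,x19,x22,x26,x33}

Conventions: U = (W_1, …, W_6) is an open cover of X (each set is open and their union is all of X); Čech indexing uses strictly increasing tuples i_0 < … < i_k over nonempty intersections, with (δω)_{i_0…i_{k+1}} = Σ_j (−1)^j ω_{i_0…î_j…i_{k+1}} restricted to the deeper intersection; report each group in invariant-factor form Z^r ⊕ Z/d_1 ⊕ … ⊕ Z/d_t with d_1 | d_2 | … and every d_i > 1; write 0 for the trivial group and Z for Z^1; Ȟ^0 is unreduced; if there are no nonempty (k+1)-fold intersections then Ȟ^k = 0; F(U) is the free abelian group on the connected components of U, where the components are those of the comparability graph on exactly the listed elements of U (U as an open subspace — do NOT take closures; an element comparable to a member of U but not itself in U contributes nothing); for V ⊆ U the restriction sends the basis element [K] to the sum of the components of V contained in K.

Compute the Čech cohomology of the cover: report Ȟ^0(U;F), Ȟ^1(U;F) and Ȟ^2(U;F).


Ȟ^0(U;F) ≅ Z, Ȟ^1(U;F) ≅ 0, Ȟ^2(U;F) ≅ Z/2

nerve of the cover:
  W12={x13,x21,x22} W13={x13,x23,x31} W14={x14,x24,x31} W15={x9,x11,x14,x32} W16={x10,x11,x22} W23={x3,x13,x25} W24={x4,x5,x20} W25={x4,x6,x25} W26={x5,x22,x26} W34={x1,x17,x31} W35={x16,x25,x30} W36={x16,x17,x33} W45={x4,x14,x28} W46={x5,x17,x19} W56={x11,x15,x16}
  W123={x13} W126={x22} W134={x31} W145={x14} W156={x11} W235={x25} W245={x4} W246={x5} W346={x17} W356={x16}
components per intersection:
  W1: {x9,x10,x11,x12,x13,x14,x18,x21,x22,x23,x24,x31,x32}
  W2: {x3,x4,x5,x6,x8,x13,x20,x21,x22,x25,x26}
  W3: {x1,x3,x13,x16,x17,x23,x25,x27,x30,x31,x33}
  W4: {x1,x2,x4,x5,x14,x17,x19,x20,x24,x28,x31}
  W5: {x4,x6,x9,x11,x14,x15,x16,x25,x28,x29,x30,x32}
  W6: {x5,x7,x10,x11,x15,x16,x17,x19,x22,x26,x33}
  W12: {x13,x21,x22}
  W13: {x13,x23,x31}
  W14: {x14,x24,x31}
  W15: {x9,x11,x14,x32}
  W16: {x10,x11,x22}
  W23: {x3,x13,x25}
  W24: {x4,x5,x20}
  W25: {x4,x6,x25}
  W26: {x5,x22,x26}
  W34: {x1,x17,x31}
  W35: {x16,x25,x30}
  W36: {x16,x17,x33}
  W45: {x4,x14,x28}
  W46: {x5,x17,x19}
  W56: {x11,x15,x16}
  W123: {x13}
  W126: {x22}
  W134: {x31}
  W145: {x14}
  W156: {x11}
  W235: {x25}
  W245: {x4}
  W246: {x5}
  W346: {x17}
  W356: {x16}
C dims 6,15,10; δ0: rk 5, SNF 1^5; δ1: rk 10, SNF 1^9·2
Ȟ^0 = (6 − 5) − 0 = 1, so Ȟ^0 ≅ Z
Ȟ^1 = (15 − 10) − 5 = 0, so Ȟ^1 ≅ 0
Ȟ^2 = (10 − 0) − 10 = 0 plus torsion [2], so Ȟ^2 ≅ Z/2


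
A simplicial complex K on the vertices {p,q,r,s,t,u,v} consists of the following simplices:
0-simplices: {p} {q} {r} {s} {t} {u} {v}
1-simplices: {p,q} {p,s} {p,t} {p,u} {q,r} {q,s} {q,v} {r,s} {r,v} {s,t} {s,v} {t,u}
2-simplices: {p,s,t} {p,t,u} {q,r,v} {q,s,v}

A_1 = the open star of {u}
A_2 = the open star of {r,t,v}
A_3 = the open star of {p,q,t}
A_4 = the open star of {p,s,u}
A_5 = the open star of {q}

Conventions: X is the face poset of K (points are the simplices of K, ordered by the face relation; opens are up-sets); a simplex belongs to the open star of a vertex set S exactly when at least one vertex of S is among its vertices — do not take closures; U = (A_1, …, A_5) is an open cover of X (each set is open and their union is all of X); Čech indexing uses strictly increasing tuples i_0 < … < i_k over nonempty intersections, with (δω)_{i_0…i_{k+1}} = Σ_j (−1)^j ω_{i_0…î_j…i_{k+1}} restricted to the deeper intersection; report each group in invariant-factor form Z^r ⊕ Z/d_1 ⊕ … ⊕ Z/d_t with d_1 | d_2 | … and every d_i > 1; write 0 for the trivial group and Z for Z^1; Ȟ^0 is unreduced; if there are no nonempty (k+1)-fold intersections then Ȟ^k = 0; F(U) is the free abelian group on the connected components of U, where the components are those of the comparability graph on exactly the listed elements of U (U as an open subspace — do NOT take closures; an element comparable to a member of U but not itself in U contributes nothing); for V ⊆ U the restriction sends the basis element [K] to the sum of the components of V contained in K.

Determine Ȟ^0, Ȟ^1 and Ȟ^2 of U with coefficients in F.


Ȟ^0(U;F) ≅ Z; Ȟ^1(U;F) ≅ Z^2; Ȟ^2(U;F) ≅ 0

nonempty intersections:
  A1={{u},{p,u},{t,u},{p,t,u}} A2={{r},{t},{v},{p,t},{q,r},{q,v},{r,s},{r,v},{s,t},{s,v},{t,u},{p,s,t},{p,t,u},{q,r,v},{q,s,v}} A3={{p},{q},{t},{p,q},{p,s},{p,t},{p,u},{q,r},{q,s},{q,v},{s,t},{t,u},{p,s,t},{p,t,u},{q,r,v},{q,s,v}} A4={{p},{s},{u},{p,q},{p,s},{p,t},{p,u},{q,s},{r,s},{s,t},{s,v},{t,u},{p,s,t},{p,t,u},{q,s,v}} A5={{q},{p,q},{q,r},{q,s},{q,v},{q,r,v},{q,s,v}}
  A12={{t,u},{p,t,u}} A13={{p,u},{t,u},{p,t,u}} A14={{u},{p,u},{t,u},{p,t,u}} A23={{t},{p,t},{q,r},{q,v},{s,t},{t,u},{p,s,t},{p,t,u},{q,r,v},{q,s,v}} A24={{p,t},{r,s},{s,t},{s,v},{t,u},{p,s,t},{p,t,u},{q,s,v}} A25={{q,r},{q,v},{q,r,v},{q,s,v}} A34={{p},{p,q},{p,s},{p,t},{p,u},{q,s},{s,t},{t,u},{p,s,t},{p,t,u},{q,s,v}} A35={{q},{p,q},{q,r},{q,s},{q,v},{q,r,v},{q,s,v}} A45={{p,q},{q,s},{q,s,v}}
  A123={{t,u},{p,t,u}} A124={{t,u},{p,t,u}} A134={{p,u},{t,u},{p,t,u}} A234={{p,t},{s,t},{t,u},{p,s,t},{p,t,u},{q,s,v}} A235={{q,r},{q,v},{q,r,v},{q,s,v}} A245={{q,s,v}} A345={{p,q},{q,s},{q,s,v}}
  A1234={{t,u},{p,t,u}} A2345={{q,s,v}}
components per intersection:
  A1: {{u},{p,u},{t,u},{p,t,u}}
  A2: {{r},{v},{q,r},{q,v},{r,s},{r,v},{s,v},{q,r,v},{q,s,v}} {{t},{p,t},{s,t},{t,u},{p,s,t},{p,t,u}}
  A3: {{p},{q},{t},{p,q},{p,s},{p,t},{p,u},{q,r},{q,s},{q,v},{s,t},{t,u},{p,s,t},{p,t,u},{q,r,v},{q,s,v}}
  A4: {{p},{s},{u},{p,q},{p,s},{p,t},{p,u},{q,s},{r,s},{s,t},{s,v},{t,u},{p,s,t},{p,t,u},{q,s,v}}
  A5: {{q},{p,q},{q,r},{q,s},{q,v},{q,r,v},{q,s,v}}
  A12: {{t,u},{p,t,u}}
  A13: {{p,u},{t,u},{p,t,u}}
  A14: {{u},{p,u},{t,u},{p,t,u}}
  A23: {{t},{p,t},{s,t},{t,u},{p,s,t},{p,t,u}} {{q,r},{q,v},{q,r,v},{q,s,v}}
  A24: {{p,t},{s,t},{t,u},{p,s,t},{p,t,u}} {{r,s}} {{s,v},{q,s,v}}
  A25: {{q,r},{q,v},{q,r,v},{q,s,v}}
  A34: {{p},{p,q},{p,s},{p,t},{p,u},{s,t},{t,u},{p,s,t},{p,t,u}} {{q,s},{q,s,v}}
  A35: {{q},{p,q},{q,r},{q,s},{q,v},{q,r,v},{q,s,v}}
  A45: {{p,q}} {{q,s},{q,s,v}}
  A123: {{t,u},{p,t,u}}
  A124: {{t,u},{p,t,u}}
  A134: {{p,u},{t,u},{p,t,u}}
  A234: {{p,t},{s,t},{t,u},{p,s,t},{p,t,u}} {{q,s,v}}
  A235: {{q,r},{q,v},{q,r,v},{q,s,v}}
  A245: {{q,s,v}}
  A345: {{p,q}} {{q,s},{q,s,v}}
  A1234: {{t,u},{p,t,u}}
  A2345: {{q,s,v}}
C dims 6,14,9,2; δ0: rk 5, SNF 1^5; δ1: rk 7, SNF 1^7; δ2: rk 2, SNF 1^2
Ȟ^0: (6−5)−0=1 ⇒ Z
Ȟ^1: (14−7)−5=2 ⇒ Z^2
Ȟ^2: (9−2)−7=0 ⇒ 0


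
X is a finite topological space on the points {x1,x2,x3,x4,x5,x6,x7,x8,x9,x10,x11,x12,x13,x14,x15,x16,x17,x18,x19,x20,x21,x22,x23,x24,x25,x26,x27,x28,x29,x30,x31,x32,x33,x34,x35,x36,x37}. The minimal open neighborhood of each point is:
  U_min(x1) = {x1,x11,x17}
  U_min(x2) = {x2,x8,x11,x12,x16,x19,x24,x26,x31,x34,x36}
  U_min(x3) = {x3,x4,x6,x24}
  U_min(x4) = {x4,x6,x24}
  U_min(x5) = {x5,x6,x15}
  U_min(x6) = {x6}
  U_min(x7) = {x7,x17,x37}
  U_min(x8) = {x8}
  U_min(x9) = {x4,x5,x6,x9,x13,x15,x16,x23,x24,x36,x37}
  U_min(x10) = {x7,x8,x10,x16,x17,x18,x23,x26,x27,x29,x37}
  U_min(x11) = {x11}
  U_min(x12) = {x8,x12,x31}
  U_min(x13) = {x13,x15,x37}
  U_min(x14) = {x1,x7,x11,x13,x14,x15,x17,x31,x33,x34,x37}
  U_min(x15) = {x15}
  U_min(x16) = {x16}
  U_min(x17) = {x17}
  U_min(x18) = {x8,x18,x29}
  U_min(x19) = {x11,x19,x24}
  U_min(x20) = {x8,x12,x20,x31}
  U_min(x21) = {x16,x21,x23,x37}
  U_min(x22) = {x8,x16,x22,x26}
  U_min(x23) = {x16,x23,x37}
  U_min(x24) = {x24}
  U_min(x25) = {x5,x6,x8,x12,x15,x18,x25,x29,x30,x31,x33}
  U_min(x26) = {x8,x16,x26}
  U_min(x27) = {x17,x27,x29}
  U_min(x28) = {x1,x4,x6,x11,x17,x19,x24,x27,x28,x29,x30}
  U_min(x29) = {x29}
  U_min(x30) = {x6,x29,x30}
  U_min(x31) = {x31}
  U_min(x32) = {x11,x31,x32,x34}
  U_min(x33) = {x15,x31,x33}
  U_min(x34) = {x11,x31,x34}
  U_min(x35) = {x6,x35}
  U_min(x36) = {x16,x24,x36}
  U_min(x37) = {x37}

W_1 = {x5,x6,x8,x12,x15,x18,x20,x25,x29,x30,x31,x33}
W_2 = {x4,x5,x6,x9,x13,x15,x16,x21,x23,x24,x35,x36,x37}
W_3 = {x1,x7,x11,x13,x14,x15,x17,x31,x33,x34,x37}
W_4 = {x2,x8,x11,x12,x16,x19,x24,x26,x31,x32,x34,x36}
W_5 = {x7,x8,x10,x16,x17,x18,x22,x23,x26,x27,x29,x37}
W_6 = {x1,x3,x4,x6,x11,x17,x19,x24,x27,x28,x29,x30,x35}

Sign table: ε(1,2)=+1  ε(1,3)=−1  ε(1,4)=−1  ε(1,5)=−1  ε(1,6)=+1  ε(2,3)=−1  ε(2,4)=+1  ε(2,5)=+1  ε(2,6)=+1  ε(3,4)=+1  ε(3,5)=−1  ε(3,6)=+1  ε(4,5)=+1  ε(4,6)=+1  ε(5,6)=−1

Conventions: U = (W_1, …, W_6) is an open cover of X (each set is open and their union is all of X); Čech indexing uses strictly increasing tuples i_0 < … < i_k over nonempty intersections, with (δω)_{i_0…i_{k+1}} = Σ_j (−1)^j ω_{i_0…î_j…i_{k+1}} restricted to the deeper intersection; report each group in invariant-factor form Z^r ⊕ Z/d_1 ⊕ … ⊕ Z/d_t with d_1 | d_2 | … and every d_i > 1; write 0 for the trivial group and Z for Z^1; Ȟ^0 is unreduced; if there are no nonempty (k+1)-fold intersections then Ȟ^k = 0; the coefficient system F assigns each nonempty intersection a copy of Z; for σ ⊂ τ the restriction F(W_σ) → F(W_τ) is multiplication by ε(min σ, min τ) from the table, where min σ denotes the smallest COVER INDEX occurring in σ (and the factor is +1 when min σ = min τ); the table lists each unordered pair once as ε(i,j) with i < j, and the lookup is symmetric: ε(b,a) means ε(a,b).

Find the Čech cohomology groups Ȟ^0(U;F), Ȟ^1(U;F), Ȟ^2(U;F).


nerve simplices:
  W12={x5,x6,x15} W13={x15,x31,x33} W14={x8,x12,x31} W15={x8,x18,x29} W16={x6,x29,x30} W23={x13,x15,x37} W24={x16,x24,x36} W25={x16,x23,x37} W26={x4,x6,x24,x35} W34={x11,x31,x34} W35={x7,x17,x37} W36={x1,x11,x17} W45={x8,x16,x26} W46={x11,x19,x24} W56={x17,x27,x29}
  W123={x15} W126={x6} W134={x31} W145={x8} W156={x29} W235={x37} W245={x16} W246={x24} W346={x11} W356={x17}
C dims 6,15,10; δ0: rk 6, SNF 1^5·2; δ1: rk 9, SNF 1^9
degree 0: 6−6−0 = 0 → Ȟ^0 ≅ 0
degree 1: 15−9−6 = 0 plus torsion [2] → Ȟ^1 ≅ Z/2
degree 2: 10−0−9 = 1 → Ȟ^2 ≅ Z

Ȟ^0(U;F) ≅ 0, Ȟ^1(U;F) ≅ Z/2, Ȟ^2(U;F) ≅ Z


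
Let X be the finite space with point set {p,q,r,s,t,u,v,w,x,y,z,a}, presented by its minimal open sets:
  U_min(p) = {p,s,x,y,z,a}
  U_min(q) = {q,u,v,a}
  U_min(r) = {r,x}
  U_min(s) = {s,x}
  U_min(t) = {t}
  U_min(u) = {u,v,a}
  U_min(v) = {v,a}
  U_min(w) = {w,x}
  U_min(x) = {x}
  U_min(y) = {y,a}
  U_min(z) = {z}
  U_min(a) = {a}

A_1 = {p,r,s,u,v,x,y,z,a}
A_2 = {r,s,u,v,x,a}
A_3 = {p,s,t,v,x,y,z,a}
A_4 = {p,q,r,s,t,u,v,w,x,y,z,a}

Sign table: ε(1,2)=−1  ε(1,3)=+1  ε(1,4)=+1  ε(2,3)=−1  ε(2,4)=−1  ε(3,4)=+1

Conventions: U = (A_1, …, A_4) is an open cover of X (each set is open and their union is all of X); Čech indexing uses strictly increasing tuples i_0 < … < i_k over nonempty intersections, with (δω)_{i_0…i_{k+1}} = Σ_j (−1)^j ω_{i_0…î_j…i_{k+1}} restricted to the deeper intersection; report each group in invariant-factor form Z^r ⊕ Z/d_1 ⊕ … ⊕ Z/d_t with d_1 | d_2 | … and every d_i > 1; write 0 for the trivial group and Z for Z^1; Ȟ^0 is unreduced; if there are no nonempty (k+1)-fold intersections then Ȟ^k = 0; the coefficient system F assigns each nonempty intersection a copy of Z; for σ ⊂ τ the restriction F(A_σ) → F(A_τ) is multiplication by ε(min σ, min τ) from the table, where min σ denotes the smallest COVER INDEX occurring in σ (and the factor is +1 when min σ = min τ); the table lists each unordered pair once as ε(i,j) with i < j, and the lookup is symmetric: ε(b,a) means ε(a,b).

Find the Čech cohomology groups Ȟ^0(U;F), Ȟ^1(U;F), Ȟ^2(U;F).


Ȟ^0 = Z,  Ȟ^1 = 0,  Ȟ^2 = 0

nerve simplices:
  A12={r,s,u,v,x,a} A13={p,s,v,x,y,z,a} A14={p,r,s,u,v,x,y,z,a} A23={s,v,x,a} A24={r,s,u,v,x,a} A34={p,s,t,v,x,y,z,a}
  A123={s,v,x,a} A124={r,s,u,v,x,a} A134={p,s,v,x,y,z,a} A234={s,v,x,a}
  A1234={s,v,x,a}
C dims 4,6,4,1; δ0: rk 3, SNF 1^3; δ1: rk 3, SNF 1^3; δ2: rk 1, SNF 1^1
degree 0: 4−3−0 = 1 → Ȟ^0 ≅ Z
degree 1: 6−3−3 = 0 → Ȟ^1 ≅ 0
degree 2: 4−1−3 = 0 → Ȟ^2 ≅ 0


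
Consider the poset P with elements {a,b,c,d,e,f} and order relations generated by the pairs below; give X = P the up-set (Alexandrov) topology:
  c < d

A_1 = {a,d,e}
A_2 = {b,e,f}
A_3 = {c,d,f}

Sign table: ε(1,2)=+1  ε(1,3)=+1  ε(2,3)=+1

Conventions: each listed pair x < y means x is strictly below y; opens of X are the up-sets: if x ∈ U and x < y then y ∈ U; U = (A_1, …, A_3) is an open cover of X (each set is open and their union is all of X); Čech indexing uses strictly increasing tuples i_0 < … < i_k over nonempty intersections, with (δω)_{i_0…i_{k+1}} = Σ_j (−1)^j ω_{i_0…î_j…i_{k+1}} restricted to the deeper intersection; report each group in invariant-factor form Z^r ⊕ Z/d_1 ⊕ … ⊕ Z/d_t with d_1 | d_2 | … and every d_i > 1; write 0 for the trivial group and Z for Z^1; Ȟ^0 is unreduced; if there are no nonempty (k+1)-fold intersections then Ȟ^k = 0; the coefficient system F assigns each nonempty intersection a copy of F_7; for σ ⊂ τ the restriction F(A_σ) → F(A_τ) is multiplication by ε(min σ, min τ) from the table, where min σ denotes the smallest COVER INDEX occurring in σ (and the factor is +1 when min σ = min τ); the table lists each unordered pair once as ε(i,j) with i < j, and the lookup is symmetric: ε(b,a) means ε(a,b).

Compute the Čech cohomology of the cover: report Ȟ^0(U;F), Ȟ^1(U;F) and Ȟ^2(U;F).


Ȟ^0 ≅ Z/7; Ȟ^1 ≅ Z/7; Ȟ^2 ≅ 0

nonempty intersections:
  A12={e} A13={d} A23={f}
C dims 3,3; δ0: rk_F7 2
Ȟ^0: (3−2)−0=1 ⇒ Z/7
Ȟ^1: (3−0)−2=1 ⇒ Z/7
Ȟ^2: (0−0)−0=0 ⇒ 0


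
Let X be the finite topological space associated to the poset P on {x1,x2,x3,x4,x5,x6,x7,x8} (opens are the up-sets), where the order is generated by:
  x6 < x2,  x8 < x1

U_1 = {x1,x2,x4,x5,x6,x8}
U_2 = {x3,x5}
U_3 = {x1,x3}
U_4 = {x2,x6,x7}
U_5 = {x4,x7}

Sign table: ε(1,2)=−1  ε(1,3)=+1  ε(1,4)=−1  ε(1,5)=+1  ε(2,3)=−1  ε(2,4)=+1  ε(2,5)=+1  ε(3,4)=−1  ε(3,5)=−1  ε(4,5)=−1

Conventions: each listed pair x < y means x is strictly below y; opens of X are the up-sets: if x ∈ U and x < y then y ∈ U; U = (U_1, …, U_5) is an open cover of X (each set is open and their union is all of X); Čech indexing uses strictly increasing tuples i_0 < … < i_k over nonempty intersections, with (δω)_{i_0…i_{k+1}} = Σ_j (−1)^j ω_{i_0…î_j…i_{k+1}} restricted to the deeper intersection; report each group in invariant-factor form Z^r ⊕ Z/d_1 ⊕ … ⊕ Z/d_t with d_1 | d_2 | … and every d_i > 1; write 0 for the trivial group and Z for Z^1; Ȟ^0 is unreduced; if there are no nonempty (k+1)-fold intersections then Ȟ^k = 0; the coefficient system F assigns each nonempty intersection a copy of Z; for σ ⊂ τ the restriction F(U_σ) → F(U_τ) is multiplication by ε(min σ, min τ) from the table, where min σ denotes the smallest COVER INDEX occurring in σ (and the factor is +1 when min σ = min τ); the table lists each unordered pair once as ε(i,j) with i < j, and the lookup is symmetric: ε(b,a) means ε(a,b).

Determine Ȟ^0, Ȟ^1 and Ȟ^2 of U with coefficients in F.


Ȟ^0 ≅ Z; Ȟ^1 ≅ Z^2; Ȟ^2 ≅ 0

cover nerve:
  U12={x5} U13={x1} U14={x2,x6} U15={x4} U23={x3} U45={x7}
C dims 5,6; δ0: rk 4, SNF 1^4
Ȟ^0: (5−4)−0=1 ⇒ Z
Ȟ^1: (6−0)−4=2 ⇒ Z^2
Ȟ^2: (0−0)−0=0 ⇒ 0


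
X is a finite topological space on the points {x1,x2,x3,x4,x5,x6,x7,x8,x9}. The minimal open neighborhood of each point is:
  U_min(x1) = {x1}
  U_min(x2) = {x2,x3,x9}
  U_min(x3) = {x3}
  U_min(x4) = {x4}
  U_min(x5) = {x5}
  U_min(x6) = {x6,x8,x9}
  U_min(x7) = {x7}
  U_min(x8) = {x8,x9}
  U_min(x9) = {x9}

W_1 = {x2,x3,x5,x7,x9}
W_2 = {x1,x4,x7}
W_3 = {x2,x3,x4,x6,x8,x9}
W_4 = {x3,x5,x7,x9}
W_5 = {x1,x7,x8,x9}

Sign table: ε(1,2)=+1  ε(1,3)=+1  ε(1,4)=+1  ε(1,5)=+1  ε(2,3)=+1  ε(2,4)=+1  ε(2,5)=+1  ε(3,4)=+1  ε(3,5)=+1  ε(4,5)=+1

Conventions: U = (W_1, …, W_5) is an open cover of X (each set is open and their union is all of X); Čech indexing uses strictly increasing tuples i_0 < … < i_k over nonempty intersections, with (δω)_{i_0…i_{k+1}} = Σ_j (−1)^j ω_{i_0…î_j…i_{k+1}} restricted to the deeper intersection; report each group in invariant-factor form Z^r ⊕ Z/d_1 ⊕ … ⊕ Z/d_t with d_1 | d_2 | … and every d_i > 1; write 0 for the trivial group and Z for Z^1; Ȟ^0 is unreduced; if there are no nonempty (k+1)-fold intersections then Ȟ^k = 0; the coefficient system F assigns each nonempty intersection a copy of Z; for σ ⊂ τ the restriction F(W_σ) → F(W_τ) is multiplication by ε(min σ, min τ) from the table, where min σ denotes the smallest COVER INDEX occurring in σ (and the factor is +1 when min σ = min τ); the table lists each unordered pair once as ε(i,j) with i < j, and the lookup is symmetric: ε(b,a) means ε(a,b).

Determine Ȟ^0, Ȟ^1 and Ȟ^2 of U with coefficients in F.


Ȟ^0 ≅ Z, Ȟ^1 ≅ Z and Ȟ^2 ≅ 0

nerve simplices:
  W12={x7} W13={x2,x3,x9} W14={x3,x5,x7,x9} W15={x7,x9} W23={x4} W24={x7} W25={x1,x7} W34={x3,x9} W35={x8,x9} W45={x7,x9}
  W124={x7} W125={x7} W134={x3,x9} W135={x9} W145={x7,x9} W245={x7} W345={x9}
  W1245={x7} W1345={x9}
C dims 5,10,7,2; δ0: rk 4, SNF 1^4; δ1: rk 5, SNF 1^5; δ2: rk 2, SNF 1^2
degree 0: 5−4−0 = 1 → Ȟ^0 ≅ Z
degree 1: 10−5−4 = 1 → Ȟ^1 ≅ Z
degree 2: 7−2−5 = 0 → Ȟ^2 ≅ 0


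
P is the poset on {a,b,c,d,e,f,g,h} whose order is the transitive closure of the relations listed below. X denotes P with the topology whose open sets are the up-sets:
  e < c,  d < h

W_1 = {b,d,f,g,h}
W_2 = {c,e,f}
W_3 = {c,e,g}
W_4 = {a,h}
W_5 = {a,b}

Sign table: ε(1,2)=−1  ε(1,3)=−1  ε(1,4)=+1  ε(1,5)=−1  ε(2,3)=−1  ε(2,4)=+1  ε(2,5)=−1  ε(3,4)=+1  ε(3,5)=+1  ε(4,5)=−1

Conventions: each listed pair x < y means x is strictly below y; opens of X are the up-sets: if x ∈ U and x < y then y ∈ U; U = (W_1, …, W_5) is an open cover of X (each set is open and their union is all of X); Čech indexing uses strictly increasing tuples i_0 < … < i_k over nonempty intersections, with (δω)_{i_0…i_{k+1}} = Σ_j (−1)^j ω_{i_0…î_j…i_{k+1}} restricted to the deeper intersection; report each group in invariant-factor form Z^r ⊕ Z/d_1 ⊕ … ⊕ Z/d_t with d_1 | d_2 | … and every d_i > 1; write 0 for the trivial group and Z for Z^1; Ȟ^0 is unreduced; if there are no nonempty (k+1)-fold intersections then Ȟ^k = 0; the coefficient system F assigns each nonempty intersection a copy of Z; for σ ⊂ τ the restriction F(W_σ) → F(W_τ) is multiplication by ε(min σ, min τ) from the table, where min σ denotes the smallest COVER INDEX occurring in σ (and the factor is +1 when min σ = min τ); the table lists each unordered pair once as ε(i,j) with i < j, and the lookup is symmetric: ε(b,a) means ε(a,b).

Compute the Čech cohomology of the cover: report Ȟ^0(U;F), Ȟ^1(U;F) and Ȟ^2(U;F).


Ȟ^0 = 0; Ȟ^1 = Z ⊕ Z/2; Ȟ^2 = 0

nonempty intersections:
  W12={f} W13={g} W14={h} W15={b} W23={c,e} W45={a}
C dims 5,6; δ0: rk 5, SNF 1^4·2
Ȟ^0: (5−5)−0=0 ⇒ 0
Ȟ^1: (6−0)−5=1 plus torsion [2] ⇒ Z ⊕ Z/2
Ȟ^2: (0−0)−0=0 ⇒ 0


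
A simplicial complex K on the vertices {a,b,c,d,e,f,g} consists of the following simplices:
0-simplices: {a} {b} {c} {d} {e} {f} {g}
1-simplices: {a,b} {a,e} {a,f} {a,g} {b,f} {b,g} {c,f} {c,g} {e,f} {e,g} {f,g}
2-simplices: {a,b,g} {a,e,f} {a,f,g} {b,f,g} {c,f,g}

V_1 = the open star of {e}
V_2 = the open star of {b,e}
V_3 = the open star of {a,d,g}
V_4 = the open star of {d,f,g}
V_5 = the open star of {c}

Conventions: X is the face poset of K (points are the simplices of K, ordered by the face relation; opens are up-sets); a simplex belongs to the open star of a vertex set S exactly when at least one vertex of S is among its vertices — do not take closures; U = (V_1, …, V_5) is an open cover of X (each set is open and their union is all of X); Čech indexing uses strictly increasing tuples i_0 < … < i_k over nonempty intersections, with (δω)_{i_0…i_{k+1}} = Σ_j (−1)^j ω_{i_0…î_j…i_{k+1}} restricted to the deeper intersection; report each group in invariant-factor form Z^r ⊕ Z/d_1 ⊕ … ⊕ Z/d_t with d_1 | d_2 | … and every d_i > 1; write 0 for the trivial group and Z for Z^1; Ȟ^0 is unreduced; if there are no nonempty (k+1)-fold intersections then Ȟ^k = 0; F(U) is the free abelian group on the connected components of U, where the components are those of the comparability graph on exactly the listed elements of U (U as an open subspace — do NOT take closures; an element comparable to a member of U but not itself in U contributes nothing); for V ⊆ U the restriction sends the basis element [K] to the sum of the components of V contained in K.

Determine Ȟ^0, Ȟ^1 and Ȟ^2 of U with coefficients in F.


nonempty overlaps:
  V1={{e},{a,e},{e,f},{e,g},{a,e,f}} V2={{b},{e},{a,b},{a,e},{b,f},{b,g},{e,f},{e,g},{a,b,g},{a,e,f},{b,f,g}} V3={{a},{d},{g},{a,b},{a,e},{a,f},{a,g},{b,g},{c,g},{e,g},{f,g},{a,b,g},{a,e,f},{a,f,g},{b,f,g},{c,f,g}} V4={{d},{f},{g},{a,f},{a,g},{b,f},{b,g},{c,f},{c,g},{e,f},{e,g},{f,g},{a,b,g},{a,e,f},{a,f,g},{b,f,g},{c,f,g}} V5={{c},{c,f},{c,g},{c,f,g}}
  V12={{e},{a,e},{e,f},{e,g},{a,e,f}} V13={{a,e},{e,g},{a,e,f}} V14={{e,f},{e,g},{a,e,f}} V23={{a,b},{a,e},{b,g},{e,g},{a,b,g},{a,e,f},{b,f,g}} V24={{b,f},{b,g},{e,f},{e,g},{a,b,g},{a,e,f},{b,f,g}} V34={{d},{g},{a,f},{a,g},{b,g},{c,g},{e,g},{f,g},{a,b,g},{a,e,f},{a,f,g},{b,f,g},{c,f,g}} V35={{c,g},{c,f,g}} V45={{c,f},{c,g},{c,f,g}}
  V123={{a,e},{e,g},{a,e,f}} V124={{e,f},{e,g},{a,e,f}} V134={{e,g},{a,e,f}} V234={{b,g},{e,g},{a,b,g},{a,e,f},{b,f,g}} V345={{c,g},{c,f,g}}
  V1234={{e,g},{a,e,f}}
components per intersection:
  V1: {{e},{a,e},{e,f},{e,g},{a,e,f}}
  V2: {{b},{a,b},{b,f},{b,g},{a,b,g},{b,f,g}} {{e},{a,e},{e,f},{e,g},{a,e,f}}
  V3: {{a},{g},{a,b},{a,e},{a,f},{a,g},{b,g},{c,g},{e,g},{f,g},{a,b,g},{a,e,f},{a,f,g},{b,f,g},{c,f,g}} {{d}}
  V4: {{d}} {{f},{g},{a,f},{a,g},{b,f},{b,g},{c,f},{c,g},{e,f},{e,g},{f,g},{a,b,g},{a,e,f},{a,f,g},{b,f,g},{c,f,g}}
  V5: {{c},{c,f},{c,g},{c,f,g}}
  V12: {{e},{a,e},{e,f},{e,g},{a,e,f}}
  V13: {{a,e},{a,e,f}} {{e,g}}
  V14: {{e,f},{a,e,f}} {{e,g}}
  V23: {{a,b},{b,g},{a,b,g},{b,f,g}} {{a,e},{a,e,f}} {{e,g}}
  V24: {{b,f},{b,g},{a,b,g},{b,f,g}} {{e,f},{a,e,f}} {{e,g}}
  V34: {{d}} {{g},{a,f},{a,g},{b,g},{c,g},{e,g},{f,g},{a,b,g},{a,e,f},{a,f,g},{b,f,g},{c,f,g}}
  V35: {{c,g},{c,f,g}}
  V45: {{c,f},{c,g},{c,f,g}}
  V123: {{a,e},{a,e,f}} {{e,g}}
  V124: {{e,f},{a,e,f}} {{e,g}}
  V134: {{e,g}} {{a,e,f}}
  V234: {{b,g},{a,b,g},{b,f,g}} {{e,g}} {{a,e,f}}
  V345: {{c,g},{c,f,g}}
  V1234: {{e,g}} {{a,e,f}}
C dims 8,15,10,2; δ0: rk 6, SNF 1^6; δ1: rk 8, SNF 1^8; δ2: rk 2, SNF 1^2
degree 0: 8−6−0 = 2 → Ȟ^0 ≅ Z^2
degree 1: 15−8−6 = 1 → Ȟ^1 ≅ Z
degree 2: 10−2−8 = 0 → Ȟ^2 ≅ 0

Ȟ^0 = Z^2, Ȟ^1 = Z, Ȟ^2 = 0
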